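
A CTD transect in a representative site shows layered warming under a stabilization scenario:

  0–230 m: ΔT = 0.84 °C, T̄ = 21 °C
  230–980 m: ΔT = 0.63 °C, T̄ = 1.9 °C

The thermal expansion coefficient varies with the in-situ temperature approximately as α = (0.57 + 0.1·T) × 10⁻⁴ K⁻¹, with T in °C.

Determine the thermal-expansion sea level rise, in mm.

Layer 1: α = (0.57 + 0.1×21)×10⁻⁴ = 2.67×10⁻⁴ K⁻¹
Layer 2: α = (0.57 + 0.1×1.9)×10⁻⁴ = 0.76×10⁻⁴ K⁻¹
2.67×10⁻⁴ × 230 × 0.84 = 0.0515844 m
750 × 0.76×10⁻⁴ × 0.63 = 0.03591 m
Δh = 0.0515844 + 0.03591 = 0.0874944 m

Δh = 87.5 mm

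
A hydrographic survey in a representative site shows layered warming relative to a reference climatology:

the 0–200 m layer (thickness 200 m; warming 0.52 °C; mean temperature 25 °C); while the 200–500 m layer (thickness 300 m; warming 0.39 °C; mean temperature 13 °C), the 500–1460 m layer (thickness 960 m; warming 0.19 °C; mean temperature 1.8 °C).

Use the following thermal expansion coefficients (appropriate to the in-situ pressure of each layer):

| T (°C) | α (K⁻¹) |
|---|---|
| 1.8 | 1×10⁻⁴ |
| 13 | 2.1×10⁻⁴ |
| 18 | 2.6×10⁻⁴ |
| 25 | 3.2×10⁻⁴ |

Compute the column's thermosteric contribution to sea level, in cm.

Layer 1 at 25 °C → α = 3.2×10⁻⁴ K⁻¹
Layer 2 at 13 °C → α = 2.1×10⁻⁴ K⁻¹
Layer 3 at 1.8 °C → α = 1×10⁻⁴ K⁻¹
Layer 1: 3.2×10⁻⁴ × 200 × 0.52 = 0.03328 m
Layer 2: 2.1×10⁻⁴ × 300 × 0.39 = 0.02457 m
960 × 0.19 × 1×10⁻⁴ = 0.01824 m
Δh = 0.03328 + 0.02457 + 0.01824 = 0.07609 m ≈ 7.61 cm

7.61 cm of thermosteric rise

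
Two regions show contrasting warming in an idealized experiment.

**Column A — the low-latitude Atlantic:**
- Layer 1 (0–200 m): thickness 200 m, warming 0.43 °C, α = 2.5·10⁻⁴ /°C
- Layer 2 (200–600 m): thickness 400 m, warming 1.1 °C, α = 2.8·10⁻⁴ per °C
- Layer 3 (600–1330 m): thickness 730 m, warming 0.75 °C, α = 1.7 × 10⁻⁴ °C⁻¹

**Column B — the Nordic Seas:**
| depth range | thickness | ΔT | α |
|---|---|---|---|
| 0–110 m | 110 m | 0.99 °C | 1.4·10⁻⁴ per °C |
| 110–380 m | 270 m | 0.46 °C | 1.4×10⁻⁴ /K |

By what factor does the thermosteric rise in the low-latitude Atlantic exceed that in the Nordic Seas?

A 0.43 × 2.5×10⁻⁴ × 200 = 0.02150 m
A 200–600 m: 1.1 × 2.8×10⁻⁴ × 400 = 0.12320 m
A Layer 3: 730 × 1.7×10⁻⁴ × 0.75 = 0.093075 m
A total: 0.237775 m
B 0–110 m: 110 × 1.4×10⁻⁴ × 0.99 = 0.015246 m
B 110–380 m: 270 × 0.46 × 1.4×10⁻⁴ = 0.017388 m
B total: 0.032634 m
Ratio: 0.237775 / 0.032634 ≈ 7.286

≈ 7.29×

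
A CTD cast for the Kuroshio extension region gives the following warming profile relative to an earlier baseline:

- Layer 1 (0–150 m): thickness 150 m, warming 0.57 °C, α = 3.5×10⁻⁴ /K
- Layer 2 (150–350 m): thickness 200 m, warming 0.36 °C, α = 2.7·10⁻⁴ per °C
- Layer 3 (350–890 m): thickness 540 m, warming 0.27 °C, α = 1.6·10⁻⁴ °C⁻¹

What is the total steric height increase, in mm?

73 mm of thermosteric rise

Layer 1: 150 × 3.5×10⁻⁴ × 0.57 = 0.029925 m
150–350 m: 2.7×10⁻⁴ × 200 × 0.36 = 0.01944 m
540 × 0.27 × 1.6×10⁻⁴ = 0.023328 m
Δh = 0.029925 + 0.01944 + 0.023328 = 0.072693 m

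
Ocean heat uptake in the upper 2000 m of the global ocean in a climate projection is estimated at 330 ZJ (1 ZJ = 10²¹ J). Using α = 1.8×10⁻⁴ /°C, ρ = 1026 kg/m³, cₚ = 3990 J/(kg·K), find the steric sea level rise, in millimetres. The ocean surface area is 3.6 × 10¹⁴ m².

40 mm

Per unit area: Q = 330×10²¹ / (3.6×10¹⁴) ≈ 9.167×10⁸ J/m²
Δh = αQ/(ρcₚ) = 1.8×10⁻⁴ × 9.167×10⁸ / (1026 × 3990) ≈ 0.040307 m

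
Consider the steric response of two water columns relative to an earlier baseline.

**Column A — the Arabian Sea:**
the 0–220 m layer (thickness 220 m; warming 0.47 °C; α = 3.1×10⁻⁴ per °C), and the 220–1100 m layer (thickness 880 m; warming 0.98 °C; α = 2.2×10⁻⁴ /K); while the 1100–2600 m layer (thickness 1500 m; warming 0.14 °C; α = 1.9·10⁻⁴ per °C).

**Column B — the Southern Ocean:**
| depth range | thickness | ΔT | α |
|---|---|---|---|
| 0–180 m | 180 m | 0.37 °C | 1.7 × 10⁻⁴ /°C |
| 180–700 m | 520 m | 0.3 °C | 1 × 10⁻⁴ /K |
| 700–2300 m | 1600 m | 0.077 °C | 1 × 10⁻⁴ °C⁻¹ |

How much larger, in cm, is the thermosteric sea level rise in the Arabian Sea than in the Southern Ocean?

22.2 cm larger

A Layer 1: 3.1×10⁻⁴ × 0.47 × 220 = 0.032054 m
A 880 × 2.2×10⁻⁴ × 0.98 = 0.189728 m
A 0.14 × 1500 × 1.9×10⁻⁴ = 0.03990 m
A total: 0.261682 m
B Layer 1: 180 × 1.7×10⁻⁴ × 0.37 = 0.011322 m
B Layer 2: 0.3 × 1×10⁻⁴ × 520 = 0.01560 m
B 1600 × 1×10⁻⁴ × 0.077 = 0.01232 m
B total: 0.039242 m
Difference: 0.261682 − 0.039242 = 0.22244 m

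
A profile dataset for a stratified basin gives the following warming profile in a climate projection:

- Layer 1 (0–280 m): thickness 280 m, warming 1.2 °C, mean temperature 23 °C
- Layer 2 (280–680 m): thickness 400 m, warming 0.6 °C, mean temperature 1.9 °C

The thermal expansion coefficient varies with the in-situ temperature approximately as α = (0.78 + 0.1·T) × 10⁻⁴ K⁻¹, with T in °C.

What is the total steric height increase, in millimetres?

130 mm

Layer 1: α = (0.78 + 0.1×23)×10⁻⁴ = 3.08×10⁻⁴ K⁻¹
Layer 2: α = (0.78 + 0.1×1.9)×10⁻⁴ = 0.97×10⁻⁴ K⁻¹
3.08×10⁻⁴ × 1.2 × 280 = 0.103488 m
0.97×10⁻⁴ × 400 × 0.6 = 0.02328 m
Δh = 0.103488 + 0.02328 = 0.126768 m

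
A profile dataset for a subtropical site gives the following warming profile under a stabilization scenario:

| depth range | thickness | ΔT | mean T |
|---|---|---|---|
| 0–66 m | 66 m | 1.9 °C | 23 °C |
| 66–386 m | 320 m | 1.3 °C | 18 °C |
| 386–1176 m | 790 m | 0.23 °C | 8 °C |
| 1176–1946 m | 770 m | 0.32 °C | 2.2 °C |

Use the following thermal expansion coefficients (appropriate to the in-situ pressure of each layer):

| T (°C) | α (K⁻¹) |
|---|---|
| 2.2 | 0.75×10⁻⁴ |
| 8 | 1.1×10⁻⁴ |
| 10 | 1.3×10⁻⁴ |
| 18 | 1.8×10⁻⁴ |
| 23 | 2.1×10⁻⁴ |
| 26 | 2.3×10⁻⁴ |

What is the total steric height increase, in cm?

Layer 1 at 23 °C → α = 2.1×10⁻⁴ K⁻¹
Layer 2 at 18 °C → α = 1.8×10⁻⁴ K⁻¹
Layer 3 at 8 °C → α = 1.1×10⁻⁴ K⁻¹
Layer 4 at 2.2 °C → α = 0.75×10⁻⁴ K⁻¹
66 × 1.9 × 2.1×10⁻⁴ = 0.026334 m
1.3 × 320 × 1.8×10⁻⁴ = 0.07488 m
386–1176 m: 0.23 × 1.1×10⁻⁴ × 790 = 0.019987 m
770 × 0.75×10⁻⁴ × 0.32 = 0.01848 m
Δh = 0.026334 + 0.07488 + 0.019987 + 0.01848 = 0.139681 m ≈ 14 cm

14 cm of thermosteric rise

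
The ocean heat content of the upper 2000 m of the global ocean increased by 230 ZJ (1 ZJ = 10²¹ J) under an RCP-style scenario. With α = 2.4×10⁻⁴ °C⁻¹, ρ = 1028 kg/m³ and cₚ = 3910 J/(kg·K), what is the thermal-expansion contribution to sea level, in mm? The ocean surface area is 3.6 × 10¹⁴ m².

Per unit area: Q = 230×10²¹ / (3.6×10¹⁴) ≈ 6.389×10⁸ J/m²
Δh = αQ/(ρcₚ) = 2.4×10⁻⁴ × 6.389×10⁸ / (1028 × 3910) ≈ 0.038148 m

Δh = 38.1 mm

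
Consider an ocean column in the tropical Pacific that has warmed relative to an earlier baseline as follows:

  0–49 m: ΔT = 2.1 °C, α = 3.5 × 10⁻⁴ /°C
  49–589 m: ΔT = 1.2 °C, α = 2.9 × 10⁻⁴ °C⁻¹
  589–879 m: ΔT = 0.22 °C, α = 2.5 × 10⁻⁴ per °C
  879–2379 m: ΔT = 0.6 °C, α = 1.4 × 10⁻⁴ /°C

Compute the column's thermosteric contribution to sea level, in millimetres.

3.5×10⁻⁴ × 2.1 × 49 = 0.036015 m
49–589 m: 540 × 2.9×10⁻⁴ × 1.2 = 0.18792 m
Layer 3: 290 × 2.5×10⁻⁴ × 0.22 = 0.01595 m
1500 × 0.6 × 1.4×10⁻⁴ = 0.12600 m
Δh = 0.036015 + 0.18792 + 0.01595 + 0.12600 = 0.365885 m

Δh = 370 mm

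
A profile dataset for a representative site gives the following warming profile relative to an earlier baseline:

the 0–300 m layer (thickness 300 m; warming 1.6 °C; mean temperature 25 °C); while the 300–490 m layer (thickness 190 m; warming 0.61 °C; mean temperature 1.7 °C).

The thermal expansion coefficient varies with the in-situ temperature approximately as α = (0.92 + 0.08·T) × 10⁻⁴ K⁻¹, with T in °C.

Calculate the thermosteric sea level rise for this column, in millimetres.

about 150 mm

Layer 1: α = (0.92 + 0.08×25)×10⁻⁴ = 2.92×10⁻⁴ K⁻¹
Layer 2: α = (0.92 + 0.08×1.7)×10⁻⁴ = 1.056×10⁻⁴ K⁻¹
300 × 1.6 × 2.92×10⁻⁴ = 0.14016 m
0.61 × 1.056×10⁻⁴ × 190 = 0.01223904 m
Δh = 0.14016 + 0.01223904 = 0.15239904 m ≈ 150 mm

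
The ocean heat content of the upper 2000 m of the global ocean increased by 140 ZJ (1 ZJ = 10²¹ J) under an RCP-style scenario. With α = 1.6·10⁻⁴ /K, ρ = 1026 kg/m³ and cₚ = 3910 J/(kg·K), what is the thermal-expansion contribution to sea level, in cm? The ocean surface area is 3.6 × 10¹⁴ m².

Per unit area: Q = 140×10²¹ / (3.6×10¹⁴) ≈ 3.889×10⁸ J/m²
Δh = αQ/(ρcₚ) = 1.6×10⁻⁴ × 3.889×10⁸ / (1026 × 3910) ≈ 0.015511 m

1.6 cm of thermosteric rise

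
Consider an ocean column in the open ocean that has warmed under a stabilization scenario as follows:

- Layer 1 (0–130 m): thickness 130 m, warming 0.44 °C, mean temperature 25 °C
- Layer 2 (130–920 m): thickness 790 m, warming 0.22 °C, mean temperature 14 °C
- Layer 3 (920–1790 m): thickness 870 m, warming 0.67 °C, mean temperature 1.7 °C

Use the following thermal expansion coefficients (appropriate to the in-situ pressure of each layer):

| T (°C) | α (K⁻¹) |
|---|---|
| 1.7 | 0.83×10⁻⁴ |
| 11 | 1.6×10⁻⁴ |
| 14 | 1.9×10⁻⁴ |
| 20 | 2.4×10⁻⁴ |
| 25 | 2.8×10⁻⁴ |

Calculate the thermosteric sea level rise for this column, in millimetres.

Layer 1 at 25 °C → α = 2.8×10⁻⁴ K⁻¹
Layer 2 at 14 °C → α = 1.9×10⁻⁴ K⁻¹
Layer 3 at 1.7 °C → α = 0.83×10⁻⁴ K⁻¹
Layer 1: 2.8×10⁻⁴ × 0.44 × 130 = 0.016016 m
130–920 m: 1.9×10⁻⁴ × 790 × 0.22 = 0.033022 m
Layer 3: 870 × 0.67 × 0.83×10⁻⁴ = 0.0483807 m
Δh = 0.016016 + 0.033022 + 0.0483807 = 0.0974187 m

Δh ≈ 97.4 mm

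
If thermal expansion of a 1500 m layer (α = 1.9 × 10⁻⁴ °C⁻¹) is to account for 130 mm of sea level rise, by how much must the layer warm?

ΔT = Δh/(αH) = 0.13 / (1.9×10⁻⁴ × 1500) ≈ 0.4561 °C

ΔT ≈ 0.456 °C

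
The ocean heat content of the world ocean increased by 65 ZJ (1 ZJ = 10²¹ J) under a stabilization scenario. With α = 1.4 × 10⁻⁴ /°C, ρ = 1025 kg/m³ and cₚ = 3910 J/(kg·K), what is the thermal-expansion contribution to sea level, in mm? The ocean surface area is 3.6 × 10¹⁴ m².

6.31 mm of thermosteric rise

Per unit area: Q = 65×10²¹ / (3.6×10¹⁴) ≈ 1.806×10⁸ J/m²
Δh = αQ/(ρcₚ) = 1.4×10⁻⁴ × 1.806×10⁸ / (1025 × 3910) ≈ 0.0063088 m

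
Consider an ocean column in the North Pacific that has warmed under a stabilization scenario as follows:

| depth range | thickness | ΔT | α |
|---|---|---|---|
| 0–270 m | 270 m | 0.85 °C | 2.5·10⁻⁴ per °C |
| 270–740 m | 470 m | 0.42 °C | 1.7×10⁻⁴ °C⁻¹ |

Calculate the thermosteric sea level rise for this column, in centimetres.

0.85 × 270 × 2.5×10⁻⁴ = 0.057375 m
1.7×10⁻⁴ × 0.42 × 470 = 0.033558 m
Δh = 0.057375 + 0.033558 = 0.090933 m ≈ 9.09 cm

9.09 cm of thermosteric rise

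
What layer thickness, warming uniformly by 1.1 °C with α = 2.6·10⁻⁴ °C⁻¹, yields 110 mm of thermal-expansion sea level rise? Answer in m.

about 385 m

H = Δh/(αΔT) = 0.11 / (2.6×10⁻⁴ × 1.1) ≈ 384.6 m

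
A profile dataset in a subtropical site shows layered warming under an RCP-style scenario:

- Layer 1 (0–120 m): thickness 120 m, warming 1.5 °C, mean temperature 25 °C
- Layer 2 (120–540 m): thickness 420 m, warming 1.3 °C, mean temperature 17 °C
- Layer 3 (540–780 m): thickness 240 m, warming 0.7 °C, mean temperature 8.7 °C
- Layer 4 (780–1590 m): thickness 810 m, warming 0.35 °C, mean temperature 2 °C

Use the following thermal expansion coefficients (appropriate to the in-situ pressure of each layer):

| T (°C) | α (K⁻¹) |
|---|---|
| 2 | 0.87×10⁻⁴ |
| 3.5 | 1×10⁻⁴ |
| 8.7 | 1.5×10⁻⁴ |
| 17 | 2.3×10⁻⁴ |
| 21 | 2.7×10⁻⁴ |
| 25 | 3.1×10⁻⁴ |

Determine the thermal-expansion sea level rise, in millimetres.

230 mm of thermosteric rise

Layer 1 at 25 °C → α = 3.1×10⁻⁴ K⁻¹
Layer 2 at 17 °C → α = 2.3×10⁻⁴ K⁻¹
Layer 3 at 8.7 °C → α = 1.5×10⁻⁴ K⁻¹
Layer 4 at 2 °C → α = 0.87×10⁻⁴ K⁻¹
Layer 1: 3.1×10⁻⁴ × 1.5 × 120 = 0.05580 m
Layer 2: 2.3×10⁻⁴ × 1.3 × 420 = 0.12558 m
Layer 3: 1.5×10⁻⁴ × 240 × 0.7 = 0.02520 m
0.35 × 810 × 0.87×10⁻⁴ = 0.0246645 m
Δh = 0.05580 + 0.12558 + 0.02520 + 0.0246645 = 0.2312445 m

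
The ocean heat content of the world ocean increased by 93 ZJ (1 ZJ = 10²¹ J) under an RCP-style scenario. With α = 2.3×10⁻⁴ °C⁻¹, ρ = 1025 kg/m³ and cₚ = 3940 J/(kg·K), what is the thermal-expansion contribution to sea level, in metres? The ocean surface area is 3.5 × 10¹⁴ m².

Per unit area: Q = 93×10²¹ / (3.5×10¹⁴) ≈ 2.657×10⁸ J/m²
Δh = αQ/(ρcₚ) = 2.3×10⁻⁴ × 2.657×10⁸ / (1025 × 3940) ≈ 0.015132 m

0.0151 m of thermosteric rise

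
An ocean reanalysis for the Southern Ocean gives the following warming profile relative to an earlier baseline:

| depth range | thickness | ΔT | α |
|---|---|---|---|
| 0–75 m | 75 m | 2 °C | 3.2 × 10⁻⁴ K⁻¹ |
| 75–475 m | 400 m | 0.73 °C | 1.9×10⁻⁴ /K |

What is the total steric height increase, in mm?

0–75 m: 75 × 2 × 3.2×10⁻⁴ = 0.04800 m
Layer 2: 400 × 0.73 × 1.9×10⁻⁴ = 0.05548 m
Δh = 0.04800 + 0.05548 = 0.10348 m ≈ 100 mm

100 mm of thermosteric rise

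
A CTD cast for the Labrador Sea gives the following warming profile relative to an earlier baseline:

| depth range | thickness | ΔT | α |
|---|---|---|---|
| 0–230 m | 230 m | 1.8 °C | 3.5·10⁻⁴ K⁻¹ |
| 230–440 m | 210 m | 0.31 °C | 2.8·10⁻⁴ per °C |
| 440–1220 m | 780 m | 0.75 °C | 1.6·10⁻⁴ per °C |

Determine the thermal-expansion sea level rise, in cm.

Δh = 26 cm

Layer 1: 3.5×10⁻⁴ × 1.8 × 230 = 0.14490 m
230–440 m: 210 × 2.8×10⁻⁴ × 0.31 = 0.018228 m
780 × 1.6×10⁻⁴ × 0.75 = 0.09360 m
Δh = 0.14490 + 0.018228 + 0.09360 = 0.256728 m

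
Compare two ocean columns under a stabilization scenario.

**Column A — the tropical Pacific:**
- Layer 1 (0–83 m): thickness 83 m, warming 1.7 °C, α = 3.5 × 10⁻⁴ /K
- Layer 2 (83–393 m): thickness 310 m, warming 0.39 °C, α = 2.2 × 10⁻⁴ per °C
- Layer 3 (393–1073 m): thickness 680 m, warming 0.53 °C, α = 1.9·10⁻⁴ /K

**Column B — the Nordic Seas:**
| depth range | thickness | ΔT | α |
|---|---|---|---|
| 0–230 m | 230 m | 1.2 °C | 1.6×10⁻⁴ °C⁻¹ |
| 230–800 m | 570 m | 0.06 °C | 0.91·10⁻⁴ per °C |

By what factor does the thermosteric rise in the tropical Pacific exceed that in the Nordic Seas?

A 0–83 m: 3.5×10⁻⁴ × 83 × 1.7 = 0.049385 m
A Layer 2: 0.39 × 310 × 2.2×10⁻⁴ = 0.026598 m
A 393–1073 m: 680 × 1.9×10⁻⁴ × 0.53 = 0.068476 m
A total: 0.144459 m
B 1.2 × 230 × 1.6×10⁻⁴ = 0.04416 m
B Layer 2: 0.91×10⁻⁴ × 570 × 0.06 = 0.0031122 m
B total: 0.0472722 m
Ratio: 0.144459 / 0.0472722 ≈ 3.056

3.06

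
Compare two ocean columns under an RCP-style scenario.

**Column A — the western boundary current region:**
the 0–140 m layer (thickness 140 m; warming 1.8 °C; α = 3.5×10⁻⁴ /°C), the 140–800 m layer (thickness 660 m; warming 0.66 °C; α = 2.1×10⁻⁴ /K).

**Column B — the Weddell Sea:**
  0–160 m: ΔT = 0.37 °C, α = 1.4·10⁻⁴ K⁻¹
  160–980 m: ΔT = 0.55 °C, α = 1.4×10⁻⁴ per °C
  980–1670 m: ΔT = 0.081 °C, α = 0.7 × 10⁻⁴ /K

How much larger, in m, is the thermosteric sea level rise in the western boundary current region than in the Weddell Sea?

A 0–140 m: 140 × 3.5×10⁻⁴ × 1.8 = 0.08820 m
A 2.1×10⁻⁴ × 660 × 0.66 = 0.091476 m
A total: 0.179676 m
B Layer 1: 0.37 × 160 × 1.4×10⁻⁴ = 0.008288 m
B 160–980 m: 820 × 0.55 × 1.4×10⁻⁴ = 0.06314 m
B 0.081 × 690 × 0.7×10⁻⁴ = 0.0039123 m
B total: 0.0753403 m
Difference: 0.179676 − 0.0753403 = 0.1043357 m

Δh_A − Δh_B ≈ 0.104 m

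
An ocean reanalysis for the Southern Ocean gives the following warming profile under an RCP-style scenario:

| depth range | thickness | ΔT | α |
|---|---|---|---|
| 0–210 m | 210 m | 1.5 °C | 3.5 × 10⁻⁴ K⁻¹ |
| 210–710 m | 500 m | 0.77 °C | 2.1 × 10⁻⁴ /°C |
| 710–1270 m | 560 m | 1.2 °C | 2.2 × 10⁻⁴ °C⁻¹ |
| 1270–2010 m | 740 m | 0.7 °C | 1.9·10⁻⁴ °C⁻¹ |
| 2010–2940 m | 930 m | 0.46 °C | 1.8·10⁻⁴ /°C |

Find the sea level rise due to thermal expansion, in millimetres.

210 × 1.5 × 3.5×10⁻⁴ = 0.11025 m
0.77 × 2.1×10⁻⁴ × 500 = 0.08085 m
1.2 × 560 × 2.2×10⁻⁴ = 0.14784 m
Layer 4: 740 × 1.9×10⁻⁴ × 0.7 = 0.09842 m
Layer 5: 930 × 1.8×10⁻⁴ × 0.46 = 0.077004 m
Δh = 0.11025 + 0.08085 + 0.14784 + 0.09842 + 0.077004 = 0.514364 m

about 514 mm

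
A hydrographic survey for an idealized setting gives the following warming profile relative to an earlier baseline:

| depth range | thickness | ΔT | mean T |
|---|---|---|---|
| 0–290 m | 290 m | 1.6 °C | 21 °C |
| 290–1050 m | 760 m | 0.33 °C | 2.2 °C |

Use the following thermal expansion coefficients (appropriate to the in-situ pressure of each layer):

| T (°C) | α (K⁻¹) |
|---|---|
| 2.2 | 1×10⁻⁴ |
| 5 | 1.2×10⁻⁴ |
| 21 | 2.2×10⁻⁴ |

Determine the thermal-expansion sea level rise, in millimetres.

Layer 1 at 21 °C → α = 2.2×10⁻⁴ K⁻¹
Layer 2 at 2.2 °C → α = 1×10⁻⁴ K⁻¹
Layer 1: 1.6 × 290 × 2.2×10⁻⁴ = 0.10208 m
290–1050 m: 1×10⁻⁴ × 760 × 0.33 = 0.02508 m
Δh = 0.10208 + 0.02508 = 0.12716 m

130 mm of thermosteric rise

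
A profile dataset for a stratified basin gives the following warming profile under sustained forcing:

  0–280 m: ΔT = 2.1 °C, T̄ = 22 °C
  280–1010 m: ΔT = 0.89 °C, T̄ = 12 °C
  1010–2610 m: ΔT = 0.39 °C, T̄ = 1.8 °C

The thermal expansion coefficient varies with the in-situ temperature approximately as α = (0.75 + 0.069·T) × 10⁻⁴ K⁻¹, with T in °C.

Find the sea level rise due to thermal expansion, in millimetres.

Layer 1: α = (0.75 + 0.069×22)×10⁻⁴ = 2.268×10⁻⁴ K⁻¹
Layer 2: α = (0.75 + 0.069×12)×10⁻⁴ = 1.578×10⁻⁴ K⁻¹
Layer 3: α = (0.75 + 0.069×1.8)×10⁻⁴ = 0.8742×10⁻⁴ K⁻¹
0–280 m: 280 × 2.1 × 2.268×10⁻⁴ = 0.1333584 m
730 × 0.89 × 1.578×10⁻⁴ = 0.10252266 m
0.8742×10⁻⁴ × 1600 × 0.39 = 0.05455008 m
Δh = 0.1333584 + 0.10252266 + 0.05455008 = 0.29043114 m

290 mm of thermosteric rise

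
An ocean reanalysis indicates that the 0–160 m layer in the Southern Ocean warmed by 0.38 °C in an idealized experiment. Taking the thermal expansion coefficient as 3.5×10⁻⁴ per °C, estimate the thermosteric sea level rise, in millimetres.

Δh ≈ 21.3 mm

Δh = αΔT·H = 3.5×10⁻⁴ × 0.38 × 160 = 0.02128 m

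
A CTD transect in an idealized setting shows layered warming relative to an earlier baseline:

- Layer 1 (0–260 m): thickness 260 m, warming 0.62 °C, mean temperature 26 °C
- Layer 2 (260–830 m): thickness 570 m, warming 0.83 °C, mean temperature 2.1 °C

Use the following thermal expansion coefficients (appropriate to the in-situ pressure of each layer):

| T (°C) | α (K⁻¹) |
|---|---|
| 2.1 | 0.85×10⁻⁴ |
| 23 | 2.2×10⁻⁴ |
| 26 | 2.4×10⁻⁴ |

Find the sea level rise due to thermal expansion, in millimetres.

Layer 1 at 26 °C → α = 2.4×10⁻⁴ K⁻¹
Layer 2 at 2.1 °C → α = 0.85×10⁻⁴ K⁻¹
0–260 m: 260 × 0.62 × 2.4×10⁻⁴ = 0.038688 m
Layer 2: 0.83 × 570 × 0.85×10⁻⁴ = 0.0402135 m
Δh = 0.038688 + 0.0402135 = 0.0789015 m

78.9 mm of thermosteric rise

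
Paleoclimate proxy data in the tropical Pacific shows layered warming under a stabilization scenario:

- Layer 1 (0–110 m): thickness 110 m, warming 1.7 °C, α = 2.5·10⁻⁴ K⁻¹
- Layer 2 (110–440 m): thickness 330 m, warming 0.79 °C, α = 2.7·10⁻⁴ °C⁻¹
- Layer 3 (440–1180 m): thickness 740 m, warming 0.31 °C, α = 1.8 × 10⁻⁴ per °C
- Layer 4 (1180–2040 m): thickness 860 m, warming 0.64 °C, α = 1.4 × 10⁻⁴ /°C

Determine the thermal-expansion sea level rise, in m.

Δh ≈ 0.235 m

0–110 m: 1.7 × 110 × 2.5×10⁻⁴ = 0.04675 m
Layer 2: 0.79 × 2.7×10⁻⁴ × 330 = 0.070389 m
Layer 3: 740 × 1.8×10⁻⁴ × 0.31 = 0.041292 m
1.4×10⁻⁴ × 0.64 × 860 = 0.077056 m
Δh = 0.04675 + 0.070389 + 0.041292 + 0.077056 = 0.235487 m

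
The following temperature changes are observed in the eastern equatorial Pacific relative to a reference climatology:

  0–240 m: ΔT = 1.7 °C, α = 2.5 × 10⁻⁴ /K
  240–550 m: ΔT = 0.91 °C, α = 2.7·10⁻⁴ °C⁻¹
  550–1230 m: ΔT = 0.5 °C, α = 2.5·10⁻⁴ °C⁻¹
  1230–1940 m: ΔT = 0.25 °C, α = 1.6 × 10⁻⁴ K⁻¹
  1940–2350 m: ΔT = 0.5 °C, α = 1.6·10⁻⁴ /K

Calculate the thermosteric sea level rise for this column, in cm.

Layer 1: 240 × 2.5×10⁻⁴ × 1.7 = 0.10200 m
310 × 2.7×10⁻⁴ × 0.91 = 0.076167 m
0.5 × 680 × 2.5×10⁻⁴ = 0.08500 m
Layer 4: 1.6×10⁻⁴ × 0.25 × 710 = 0.02840 m
1940–2350 m: 410 × 0.5 × 1.6×10⁻⁴ = 0.03280 m
Δh = 0.10200 + 0.076167 + 0.08500 + 0.02840 + 0.03280 = 0.324367 m

Δh ≈ 32.4 cm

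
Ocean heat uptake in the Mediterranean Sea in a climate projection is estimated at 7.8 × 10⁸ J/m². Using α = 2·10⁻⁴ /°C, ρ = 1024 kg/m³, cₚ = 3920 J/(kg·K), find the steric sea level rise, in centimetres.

Δh = αQ/(ρcₚ) = 2×10⁻⁴ × 7.8×10⁸ / (1024 × 3920) ≈ 0.038863 m

3.89 cm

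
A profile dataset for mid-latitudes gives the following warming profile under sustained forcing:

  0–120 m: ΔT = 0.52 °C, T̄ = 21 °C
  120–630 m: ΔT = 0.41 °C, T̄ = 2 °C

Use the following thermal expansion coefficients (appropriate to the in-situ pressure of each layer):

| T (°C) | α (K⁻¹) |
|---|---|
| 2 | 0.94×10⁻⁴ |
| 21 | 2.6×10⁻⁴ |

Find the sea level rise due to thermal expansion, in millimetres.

35.9 mm

Layer 1 at 21 °C → α = 2.6×10⁻⁴ K⁻¹
Layer 2 at 2 °C → α = 0.94×10⁻⁴ K⁻¹
Layer 1: 2.6×10⁻⁴ × 0.52 × 120 = 0.016224 m
Layer 2: 0.41 × 510 × 0.94×10⁻⁴ = 0.0196554 m
Δh = 0.016224 + 0.0196554 = 0.0358794 m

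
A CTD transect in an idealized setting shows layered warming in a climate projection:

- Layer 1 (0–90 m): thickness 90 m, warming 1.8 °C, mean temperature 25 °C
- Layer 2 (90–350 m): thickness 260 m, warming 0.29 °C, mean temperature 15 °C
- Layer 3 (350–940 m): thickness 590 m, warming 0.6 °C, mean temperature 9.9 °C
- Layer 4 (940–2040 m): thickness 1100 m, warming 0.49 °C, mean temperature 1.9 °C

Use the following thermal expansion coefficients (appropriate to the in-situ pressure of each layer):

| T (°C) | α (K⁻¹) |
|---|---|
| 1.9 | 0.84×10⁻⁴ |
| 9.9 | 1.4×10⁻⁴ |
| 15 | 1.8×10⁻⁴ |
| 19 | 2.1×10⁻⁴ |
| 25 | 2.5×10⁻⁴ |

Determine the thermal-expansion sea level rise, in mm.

150 mm of thermosteric rise

Layer 1 at 25 °C → α = 2.5×10⁻⁴ K⁻¹
Layer 2 at 15 °C → α = 1.8×10⁻⁴ K⁻¹
Layer 3 at 9.9 °C → α = 1.4×10⁻⁴ K⁻¹
Layer 4 at 1.9 °C → α = 0.84×10⁻⁴ K⁻¹
1.8 × 90 × 2.5×10⁻⁴ = 0.04050 m
260 × 1.8×10⁻⁴ × 0.29 = 0.013572 m
Layer 3: 1.4×10⁻⁴ × 0.6 × 590 = 0.04956 m
0.49 × 1100 × 0.84×10⁻⁴ = 0.045276 m
Δh = 0.04050 + 0.013572 + 0.04956 + 0.045276 = 0.148908 m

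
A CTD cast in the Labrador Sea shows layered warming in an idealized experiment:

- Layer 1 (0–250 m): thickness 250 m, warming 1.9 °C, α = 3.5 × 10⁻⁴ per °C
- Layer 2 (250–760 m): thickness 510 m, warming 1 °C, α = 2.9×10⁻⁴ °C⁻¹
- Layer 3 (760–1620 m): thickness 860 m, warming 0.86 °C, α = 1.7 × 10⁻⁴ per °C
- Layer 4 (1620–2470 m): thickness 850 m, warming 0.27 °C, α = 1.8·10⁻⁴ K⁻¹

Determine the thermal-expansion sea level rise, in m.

Δh = 0.481 m

250 × 1.9 × 3.5×10⁻⁴ = 0.16625 m
250–760 m: 1 × 2.9×10⁻⁴ × 510 = 0.14790 m
Layer 3: 1.7×10⁻⁴ × 0.86 × 860 = 0.125732 m
0.27 × 1.8×10⁻⁴ × 850 = 0.04131 m
Δh = 0.16625 + 0.14790 + 0.125732 + 0.04131 = 0.481192 m ≈ 0.481 m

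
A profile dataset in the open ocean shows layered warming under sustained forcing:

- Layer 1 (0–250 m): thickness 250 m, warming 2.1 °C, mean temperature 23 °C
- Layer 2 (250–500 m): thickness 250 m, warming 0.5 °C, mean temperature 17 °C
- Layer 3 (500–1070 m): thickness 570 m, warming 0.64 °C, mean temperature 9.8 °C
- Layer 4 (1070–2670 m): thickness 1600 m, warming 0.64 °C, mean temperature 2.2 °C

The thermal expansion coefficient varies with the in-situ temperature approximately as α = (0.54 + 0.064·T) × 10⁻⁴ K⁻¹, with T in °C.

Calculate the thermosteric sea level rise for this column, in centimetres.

about 23.8 cm

Layer 1: α = (0.54 + 0.064×23)×10⁻⁴ = 2.012×10⁻⁴ K⁻¹
Layer 2: α = (0.54 + 0.064×17)×10⁻⁴ = 1.628×10⁻⁴ K⁻¹
Layer 3: α = (0.54 + 0.064×9.8)×10⁻⁴ = 1.1672×10⁻⁴ K⁻¹
Layer 4: α = (0.54 + 0.064×2.2)×10⁻⁴ = 0.6808×10⁻⁴ K⁻¹
Layer 1: 250 × 2.1 × 2.012×10⁻⁴ = 0.10563 m
1.628×10⁻⁴ × 250 × 0.5 = 0.02035 m
1.1672×10⁻⁴ × 570 × 0.64 = 0.042579456 m
1070–2670 m: 0.6808×10⁻⁴ × 0.64 × 1600 = 0.06971392 m
Δh = 0.10563 + 0.02035 + 0.042579456 + 0.06971392 = 0.238273376 m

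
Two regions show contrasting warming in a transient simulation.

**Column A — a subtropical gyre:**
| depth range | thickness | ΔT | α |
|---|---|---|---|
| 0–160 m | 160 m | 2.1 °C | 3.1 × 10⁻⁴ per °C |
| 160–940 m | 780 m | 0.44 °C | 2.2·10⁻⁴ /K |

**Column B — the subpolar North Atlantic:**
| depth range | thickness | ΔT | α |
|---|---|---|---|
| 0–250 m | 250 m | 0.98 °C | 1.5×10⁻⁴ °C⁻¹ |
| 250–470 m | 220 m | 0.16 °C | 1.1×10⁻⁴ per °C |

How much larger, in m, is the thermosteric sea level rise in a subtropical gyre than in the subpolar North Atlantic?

A Layer 1: 160 × 3.1×10⁻⁴ × 2.1 = 0.10416 m
A Layer 2: 0.44 × 2.2×10⁻⁴ × 780 = 0.075504 m
A total: 0.179664 m
B 0.98 × 1.5×10⁻⁴ × 250 = 0.03675 m
B Layer 2: 0.16 × 220 × 1.1×10⁻⁴ = 0.003872 m
B total: 0.040622 m
Difference: 0.179664 − 0.040622 = 0.139042 m

0.14 m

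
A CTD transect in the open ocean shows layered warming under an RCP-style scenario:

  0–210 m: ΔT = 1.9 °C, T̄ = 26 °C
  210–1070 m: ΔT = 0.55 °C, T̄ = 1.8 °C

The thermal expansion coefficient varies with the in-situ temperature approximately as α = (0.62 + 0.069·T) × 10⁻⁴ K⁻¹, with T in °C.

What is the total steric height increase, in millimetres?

Layer 1: α = (0.62 + 0.069×26)×10⁻⁴ = 2.414×10⁻⁴ K⁻¹
Layer 2: α = (0.62 + 0.069×1.8)×10⁻⁴ = 0.7442×10⁻⁴ K⁻¹
0–210 m: 2.414×10⁻⁴ × 1.9 × 210 = 0.0963186 m
Layer 2: 860 × 0.55 × 0.7442×10⁻⁴ = 0.03520066 m
Δh = 0.0963186 + 0.03520066 = 0.13151926 m ≈ 132 mm

Δh ≈ 132 mm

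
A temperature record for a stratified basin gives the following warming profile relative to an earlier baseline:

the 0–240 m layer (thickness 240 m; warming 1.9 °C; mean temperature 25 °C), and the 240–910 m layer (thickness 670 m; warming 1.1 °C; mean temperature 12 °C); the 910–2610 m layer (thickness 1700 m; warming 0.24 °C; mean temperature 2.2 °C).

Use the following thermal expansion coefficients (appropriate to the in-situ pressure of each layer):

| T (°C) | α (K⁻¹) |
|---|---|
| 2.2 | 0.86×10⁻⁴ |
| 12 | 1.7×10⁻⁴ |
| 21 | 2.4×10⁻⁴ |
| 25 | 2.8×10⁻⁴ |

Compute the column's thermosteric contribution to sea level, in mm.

Δh ≈ 288 mm

Layer 1 at 25 °C → α = 2.8×10⁻⁴ K⁻¹
Layer 2 at 12 °C → α = 1.7×10⁻⁴ K⁻¹
Layer 3 at 2.2 °C → α = 0.86×10⁻⁴ K⁻¹
Layer 1: 1.9 × 240 × 2.8×10⁻⁴ = 0.12768 m
Layer 2: 1.7×10⁻⁴ × 1.1 × 670 = 0.12529 m
910–2610 m: 1700 × 0.24 × 0.86×10⁻⁴ = 0.035088 m
Δh = 0.12768 + 0.12529 + 0.035088 = 0.288058 m ≈ 288 mm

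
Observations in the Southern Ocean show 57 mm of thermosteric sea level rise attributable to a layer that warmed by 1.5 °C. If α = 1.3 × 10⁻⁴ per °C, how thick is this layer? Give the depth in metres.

H = Δh/(αΔT) = 0.057 / (1.3×10⁻⁴ × 1.5) ≈ 292.3 m

about 292 m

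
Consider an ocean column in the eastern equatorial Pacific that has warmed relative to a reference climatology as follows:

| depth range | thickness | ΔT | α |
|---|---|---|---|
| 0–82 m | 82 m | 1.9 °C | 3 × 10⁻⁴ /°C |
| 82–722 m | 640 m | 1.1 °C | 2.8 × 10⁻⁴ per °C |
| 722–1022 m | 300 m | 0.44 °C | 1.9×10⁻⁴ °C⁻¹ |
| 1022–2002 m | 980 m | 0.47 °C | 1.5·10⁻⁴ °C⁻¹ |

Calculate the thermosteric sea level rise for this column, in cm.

33.8 cm of thermosteric rise

82 × 1.9 × 3×10⁻⁴ = 0.04674 m
1.1 × 640 × 2.8×10⁻⁴ = 0.19712 m
722–1022 m: 300 × 0.44 × 1.9×10⁻⁴ = 0.02508 m
1.5×10⁻⁴ × 0.47 × 980 = 0.06909 m
Δh = 0.04674 + 0.19712 + 0.02508 + 0.06909 = 0.33803 m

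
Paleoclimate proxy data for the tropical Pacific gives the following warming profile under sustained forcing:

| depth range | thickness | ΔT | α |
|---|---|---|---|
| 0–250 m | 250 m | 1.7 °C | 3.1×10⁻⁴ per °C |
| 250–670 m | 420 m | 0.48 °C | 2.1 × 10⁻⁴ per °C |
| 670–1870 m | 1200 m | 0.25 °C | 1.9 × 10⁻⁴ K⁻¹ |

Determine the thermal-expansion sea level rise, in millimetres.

Δh ≈ 231 mm

0–250 m: 3.1×10⁻⁴ × 250 × 1.7 = 0.13175 m
250–670 m: 420 × 2.1×10⁻⁴ × 0.48 = 0.042336 m
Layer 3: 1200 × 1.9×10⁻⁴ × 0.25 = 0.05700 m
Δh = 0.13175 + 0.042336 + 0.05700 = 0.231086 m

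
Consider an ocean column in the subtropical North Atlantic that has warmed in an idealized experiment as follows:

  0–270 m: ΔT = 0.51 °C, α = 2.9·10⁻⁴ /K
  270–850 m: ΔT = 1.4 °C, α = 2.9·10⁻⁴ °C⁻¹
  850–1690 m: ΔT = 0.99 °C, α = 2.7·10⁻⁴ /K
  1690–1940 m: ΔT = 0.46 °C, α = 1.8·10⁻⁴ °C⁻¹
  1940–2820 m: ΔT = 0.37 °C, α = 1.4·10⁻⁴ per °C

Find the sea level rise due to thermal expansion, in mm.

Δh ≈ 566 mm

0.51 × 2.9×10⁻⁴ × 270 = 0.039933 m
1.4 × 2.9×10⁻⁴ × 580 = 0.23548 m
840 × 2.7×10⁻⁴ × 0.99 = 0.224532 m
1.8×10⁻⁴ × 0.46 × 250 = 0.02070 m
Layer 5: 0.37 × 880 × 1.4×10⁻⁴ = 0.045584 m
Δh = 0.039933 + 0.23548 + 0.224532 + 0.02070 + 0.045584 = 0.566229 m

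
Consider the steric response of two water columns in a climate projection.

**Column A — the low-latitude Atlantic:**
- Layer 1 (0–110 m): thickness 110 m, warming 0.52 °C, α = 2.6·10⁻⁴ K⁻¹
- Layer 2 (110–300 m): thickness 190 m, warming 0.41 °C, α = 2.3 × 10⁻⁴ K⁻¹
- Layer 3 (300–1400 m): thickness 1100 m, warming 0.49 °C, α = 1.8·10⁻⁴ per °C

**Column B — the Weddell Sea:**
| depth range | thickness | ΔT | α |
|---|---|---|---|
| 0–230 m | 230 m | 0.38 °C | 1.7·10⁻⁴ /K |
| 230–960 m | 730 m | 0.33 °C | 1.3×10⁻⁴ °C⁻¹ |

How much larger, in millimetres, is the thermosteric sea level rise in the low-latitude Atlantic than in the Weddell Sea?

A Layer 1: 0.52 × 110 × 2.6×10⁻⁴ = 0.014872 m
A Layer 2: 190 × 0.41 × 2.3×10⁻⁴ = 0.017917 m
A Layer 3: 0.49 × 1100 × 1.8×10⁻⁴ = 0.09702 m
A total: 0.129809 m
B 0–230 m: 1.7×10⁻⁴ × 0.38 × 230 = 0.014858 m
B 230–960 m: 1.3×10⁻⁴ × 730 × 0.33 = 0.031317 m
B total: 0.046175 m
Difference: 0.129809 − 0.046175 = 0.083634 m

83.6 mm larger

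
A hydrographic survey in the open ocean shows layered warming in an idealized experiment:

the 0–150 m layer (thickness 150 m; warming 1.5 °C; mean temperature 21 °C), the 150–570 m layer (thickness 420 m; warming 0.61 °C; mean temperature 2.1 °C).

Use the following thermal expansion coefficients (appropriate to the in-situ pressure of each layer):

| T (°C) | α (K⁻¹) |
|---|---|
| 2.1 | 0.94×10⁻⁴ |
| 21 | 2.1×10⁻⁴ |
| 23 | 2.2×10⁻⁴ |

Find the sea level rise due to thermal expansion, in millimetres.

Layer 1 at 21 °C → α = 2.1×10⁻⁴ K⁻¹
Layer 2 at 2.1 °C → α = 0.94×10⁻⁴ K⁻¹
1.5 × 2.1×10⁻⁴ × 150 = 0.04725 m
Layer 2: 0.94×10⁻⁴ × 420 × 0.61 = 0.0240828 m
Δh = 0.04725 + 0.0240828 = 0.0713328 m

Δh ≈ 71 mm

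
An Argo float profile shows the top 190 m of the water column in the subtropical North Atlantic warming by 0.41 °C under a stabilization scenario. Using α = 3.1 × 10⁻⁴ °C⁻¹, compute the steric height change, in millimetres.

24.1 mm of thermosteric rise

Δh = αΔT·H = 3.1×10⁻⁴ × 0.41 × 190 = 0.024149 m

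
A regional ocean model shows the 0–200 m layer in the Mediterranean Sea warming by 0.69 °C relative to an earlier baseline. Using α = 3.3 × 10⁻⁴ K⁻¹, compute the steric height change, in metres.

Δh = αΔT·H = 3.3×10⁻⁴ × 0.69 × 200 = 0.04554 m

0.0455 m of thermosteric rise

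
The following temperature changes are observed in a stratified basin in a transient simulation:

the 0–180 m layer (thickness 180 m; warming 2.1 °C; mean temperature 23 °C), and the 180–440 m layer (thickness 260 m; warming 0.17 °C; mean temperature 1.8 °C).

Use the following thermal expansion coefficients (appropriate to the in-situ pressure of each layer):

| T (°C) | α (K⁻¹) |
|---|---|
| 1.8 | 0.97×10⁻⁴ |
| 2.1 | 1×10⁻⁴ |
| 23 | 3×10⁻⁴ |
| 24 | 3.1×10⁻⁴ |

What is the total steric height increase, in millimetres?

Δh ≈ 118 mm

Layer 1 at 23 °C → α = 3×10⁻⁴ K⁻¹
Layer 2 at 1.8 °C → α = 0.97×10⁻⁴ K⁻¹
180 × 2.1 × 3×10⁻⁴ = 0.11340 m
180–440 m: 0.17 × 0.97×10⁻⁴ × 260 = 0.0042874 m
Δh = 0.11340 + 0.0042874 = 0.1176874 m ≈ 118 mm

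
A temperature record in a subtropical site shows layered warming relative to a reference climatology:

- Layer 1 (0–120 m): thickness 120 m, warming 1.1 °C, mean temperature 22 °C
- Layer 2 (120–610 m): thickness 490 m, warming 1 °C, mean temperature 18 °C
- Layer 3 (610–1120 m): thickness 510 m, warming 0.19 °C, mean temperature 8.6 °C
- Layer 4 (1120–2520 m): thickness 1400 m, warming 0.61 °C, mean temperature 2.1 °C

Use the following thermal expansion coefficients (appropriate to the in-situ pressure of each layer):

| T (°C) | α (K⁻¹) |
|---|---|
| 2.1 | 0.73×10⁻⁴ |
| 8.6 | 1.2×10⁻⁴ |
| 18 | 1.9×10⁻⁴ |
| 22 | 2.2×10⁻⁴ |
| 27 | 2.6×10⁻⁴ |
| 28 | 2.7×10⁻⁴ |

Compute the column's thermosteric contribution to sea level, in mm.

Layer 1 at 22 °C → α = 2.2×10⁻⁴ K⁻¹
Layer 2 at 18 °C → α = 1.9×10⁻⁴ K⁻¹
Layer 3 at 8.6 °C → α = 1.2×10⁻⁴ K⁻¹
Layer 4 at 2.1 °C → α = 0.73×10⁻⁴ K⁻¹
Layer 1: 2.2×10⁻⁴ × 1.1 × 120 = 0.02904 m
Layer 2: 1 × 490 × 1.9×10⁻⁴ = 0.09310 m
1.2×10⁻⁴ × 0.19 × 510 = 0.011628 m
1120–2520 m: 0.73×10⁻⁴ × 0.61 × 1400 = 0.062342 m
Δh = 0.02904 + 0.09310 + 0.011628 + 0.062342 = 0.19611 m ≈ 200 mm

Δh = 200 mm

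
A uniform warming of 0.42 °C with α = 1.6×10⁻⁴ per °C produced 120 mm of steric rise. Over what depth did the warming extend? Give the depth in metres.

H = Δh/(αΔT) = 0.12 / (1.6×10⁻⁴ × 0.42) ≈ 1786 m

H ≈ 1790 m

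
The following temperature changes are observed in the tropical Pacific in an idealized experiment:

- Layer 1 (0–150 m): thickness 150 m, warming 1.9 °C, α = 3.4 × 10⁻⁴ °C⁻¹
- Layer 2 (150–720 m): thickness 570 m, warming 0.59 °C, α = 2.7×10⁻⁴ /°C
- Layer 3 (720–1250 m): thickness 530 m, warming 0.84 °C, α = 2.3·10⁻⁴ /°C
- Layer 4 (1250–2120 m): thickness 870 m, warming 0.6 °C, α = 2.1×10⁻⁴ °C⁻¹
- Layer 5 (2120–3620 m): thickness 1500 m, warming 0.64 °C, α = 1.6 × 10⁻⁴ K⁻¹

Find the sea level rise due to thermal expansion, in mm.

Layer 1: 1.9 × 150 × 3.4×10⁻⁴ = 0.09690 m
150–720 m: 570 × 0.59 × 2.7×10⁻⁴ = 0.090801 m
720–1250 m: 0.84 × 2.3×10⁻⁴ × 530 = 0.102396 m
1250–2120 m: 2.1×10⁻⁴ × 870 × 0.6 = 0.10962 m
Layer 5: 1.6×10⁻⁴ × 1500 × 0.64 = 0.15360 m
Δh = 0.09690 + 0.090801 + 0.102396 + 0.10962 + 0.15360 = 0.553317 m

550 mm of thermosteric rise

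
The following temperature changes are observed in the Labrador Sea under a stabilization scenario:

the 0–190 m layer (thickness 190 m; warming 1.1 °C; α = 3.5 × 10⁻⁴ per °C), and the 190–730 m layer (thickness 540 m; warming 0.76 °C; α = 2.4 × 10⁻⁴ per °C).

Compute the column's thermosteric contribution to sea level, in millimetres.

about 172 mm

Layer 1: 3.5×10⁻⁴ × 1.1 × 190 = 0.07315 m
540 × 2.4×10⁻⁴ × 0.76 = 0.098496 m
Δh = 0.07315 + 0.098496 = 0.171646 m ≈ 172 mm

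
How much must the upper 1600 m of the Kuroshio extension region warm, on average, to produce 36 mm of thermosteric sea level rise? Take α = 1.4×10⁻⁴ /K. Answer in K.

about 0.161 K

ΔT = Δh/(αH) = 0.036 / (1.4×10⁻⁴ × 1600) ≈ 0.1607 K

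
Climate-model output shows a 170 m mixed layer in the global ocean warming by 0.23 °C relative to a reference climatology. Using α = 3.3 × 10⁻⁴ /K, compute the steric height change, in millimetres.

Δh ≈ 12.9 mm

Δh = αΔT·H = 3.3×10⁻⁴ × 0.23 × 170 = 0.012903 m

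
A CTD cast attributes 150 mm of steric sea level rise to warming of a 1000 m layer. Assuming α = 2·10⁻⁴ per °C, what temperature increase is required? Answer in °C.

ΔT ≈ 0.75 °C

ΔT = Δh/(αH) = 0.15 / (2×10⁻⁴ × 1000) = 0.7500 °C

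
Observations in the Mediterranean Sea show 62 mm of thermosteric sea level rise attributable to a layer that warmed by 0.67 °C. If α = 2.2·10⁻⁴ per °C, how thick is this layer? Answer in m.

H = Δh/(αΔT) = 0.062 / (2.2×10⁻⁴ × 0.67) ≈ 420.6 m

H ≈ 421 m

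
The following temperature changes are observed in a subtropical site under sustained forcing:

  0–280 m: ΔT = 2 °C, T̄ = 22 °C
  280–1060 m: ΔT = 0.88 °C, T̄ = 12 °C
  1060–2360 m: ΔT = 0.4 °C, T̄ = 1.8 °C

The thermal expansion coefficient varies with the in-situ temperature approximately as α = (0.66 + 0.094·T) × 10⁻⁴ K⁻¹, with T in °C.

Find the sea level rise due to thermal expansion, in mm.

Layer 1: α = (0.66 + 0.094×22)×10⁻⁴ = 2.728×10⁻⁴ K⁻¹
Layer 2: α = (0.66 + 0.094×12)×10⁻⁴ = 1.788×10⁻⁴ K⁻¹
Layer 3: α = (0.66 + 0.094×1.8)×10⁻⁴ = 0.8292×10⁻⁴ K⁻¹
Layer 1: 2 × 2.728×10⁻⁴ × 280 = 0.152768 m
280–1060 m: 0.88 × 780 × 1.788×10⁻⁴ = 0.12272832 m
Layer 3: 0.4 × 0.8292×10⁻⁴ × 1300 = 0.0431184 m
Δh = 0.152768 + 0.12272832 + 0.0431184 = 0.31861472 m ≈ 319 mm

319 mm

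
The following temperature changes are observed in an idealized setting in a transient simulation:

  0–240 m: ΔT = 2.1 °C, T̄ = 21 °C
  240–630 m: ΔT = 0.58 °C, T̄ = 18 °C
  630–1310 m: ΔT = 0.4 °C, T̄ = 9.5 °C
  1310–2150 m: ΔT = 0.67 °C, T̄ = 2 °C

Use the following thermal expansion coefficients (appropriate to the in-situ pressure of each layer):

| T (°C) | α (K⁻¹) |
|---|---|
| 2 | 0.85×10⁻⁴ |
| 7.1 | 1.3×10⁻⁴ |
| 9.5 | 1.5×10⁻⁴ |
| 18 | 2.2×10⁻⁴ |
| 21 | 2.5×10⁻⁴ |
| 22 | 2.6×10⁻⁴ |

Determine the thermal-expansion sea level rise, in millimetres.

Δh = 260 mm

Layer 1 at 21 °C → α = 2.5×10⁻⁴ K⁻¹
Layer 2 at 18 °C → α = 2.2×10⁻⁴ K⁻¹
Layer 3 at 9.5 °C → α = 1.5×10⁻⁴ K⁻¹
Layer 4 at 2 °C → α = 0.85×10⁻⁴ K⁻¹
240 × 2.5×10⁻⁴ × 2.1 = 0.12600 m
0.58 × 2.2×10⁻⁴ × 390 = 0.049764 m
630–1310 m: 680 × 0.4 × 1.5×10⁻⁴ = 0.04080 m
Layer 4: 0.67 × 840 × 0.85×10⁻⁴ = 0.047838 m
Δh = 0.12600 + 0.049764 + 0.04080 + 0.047838 = 0.264402 m ≈ 260 mm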